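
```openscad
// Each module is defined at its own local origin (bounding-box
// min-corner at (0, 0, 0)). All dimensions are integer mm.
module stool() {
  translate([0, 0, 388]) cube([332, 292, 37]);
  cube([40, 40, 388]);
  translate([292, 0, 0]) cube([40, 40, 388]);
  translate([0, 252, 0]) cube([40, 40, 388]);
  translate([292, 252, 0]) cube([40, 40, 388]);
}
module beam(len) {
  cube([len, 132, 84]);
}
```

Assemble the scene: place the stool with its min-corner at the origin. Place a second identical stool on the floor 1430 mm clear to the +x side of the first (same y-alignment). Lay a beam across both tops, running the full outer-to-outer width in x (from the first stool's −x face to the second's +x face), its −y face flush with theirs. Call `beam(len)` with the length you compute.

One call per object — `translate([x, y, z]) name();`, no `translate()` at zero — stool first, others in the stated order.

stool();
translate([1762, 0, 0]) stool();
translate([0, 0, 425]) beam(2094);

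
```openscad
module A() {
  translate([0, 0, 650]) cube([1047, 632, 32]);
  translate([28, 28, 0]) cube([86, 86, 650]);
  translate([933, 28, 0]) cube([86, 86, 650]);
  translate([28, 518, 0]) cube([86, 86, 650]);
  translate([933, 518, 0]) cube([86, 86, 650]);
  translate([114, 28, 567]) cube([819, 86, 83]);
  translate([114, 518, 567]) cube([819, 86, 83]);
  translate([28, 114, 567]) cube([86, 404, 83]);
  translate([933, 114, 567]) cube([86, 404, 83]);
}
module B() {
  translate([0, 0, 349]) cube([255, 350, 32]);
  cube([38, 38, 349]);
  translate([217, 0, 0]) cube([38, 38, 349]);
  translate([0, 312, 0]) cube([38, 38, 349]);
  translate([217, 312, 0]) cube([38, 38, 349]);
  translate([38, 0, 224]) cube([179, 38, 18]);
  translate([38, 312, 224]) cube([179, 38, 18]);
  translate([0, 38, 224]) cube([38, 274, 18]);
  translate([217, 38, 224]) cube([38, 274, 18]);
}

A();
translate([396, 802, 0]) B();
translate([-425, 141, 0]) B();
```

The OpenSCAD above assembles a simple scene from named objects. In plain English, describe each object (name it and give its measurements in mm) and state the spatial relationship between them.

A is a table: top 1047 mm (x) × 632 mm (y), 32 mm thick, upper face at z = 682 mm, on four 86×86 mm square legs, each inset 28 mm from the nearest pair of top edges, running from z = 0 to the bottom of the top. Four apron rails, 86 mm thick and 83 mm tall, run between adjacent legs with their top edges flush with the underside of the top and their outer faces flush with the legs' outer faces.

B is a four-legged stool. The seat is 255×350 mm, 32 mm thick, top at z = 381 mm. It stands on four square legs, each 38×38 mm in cross-section, from z = 0 to the seat underside, each flush with a corner of the seat. Four stretchers, 38 mm wide and 18 mm tall, connect adjacent legs with their undersides at z = 224 mm, each running between the inner faces of the legs it joins and aligned with the legs' outer faces on the other axis.

Two stools sit around the table at the +y, −x sides.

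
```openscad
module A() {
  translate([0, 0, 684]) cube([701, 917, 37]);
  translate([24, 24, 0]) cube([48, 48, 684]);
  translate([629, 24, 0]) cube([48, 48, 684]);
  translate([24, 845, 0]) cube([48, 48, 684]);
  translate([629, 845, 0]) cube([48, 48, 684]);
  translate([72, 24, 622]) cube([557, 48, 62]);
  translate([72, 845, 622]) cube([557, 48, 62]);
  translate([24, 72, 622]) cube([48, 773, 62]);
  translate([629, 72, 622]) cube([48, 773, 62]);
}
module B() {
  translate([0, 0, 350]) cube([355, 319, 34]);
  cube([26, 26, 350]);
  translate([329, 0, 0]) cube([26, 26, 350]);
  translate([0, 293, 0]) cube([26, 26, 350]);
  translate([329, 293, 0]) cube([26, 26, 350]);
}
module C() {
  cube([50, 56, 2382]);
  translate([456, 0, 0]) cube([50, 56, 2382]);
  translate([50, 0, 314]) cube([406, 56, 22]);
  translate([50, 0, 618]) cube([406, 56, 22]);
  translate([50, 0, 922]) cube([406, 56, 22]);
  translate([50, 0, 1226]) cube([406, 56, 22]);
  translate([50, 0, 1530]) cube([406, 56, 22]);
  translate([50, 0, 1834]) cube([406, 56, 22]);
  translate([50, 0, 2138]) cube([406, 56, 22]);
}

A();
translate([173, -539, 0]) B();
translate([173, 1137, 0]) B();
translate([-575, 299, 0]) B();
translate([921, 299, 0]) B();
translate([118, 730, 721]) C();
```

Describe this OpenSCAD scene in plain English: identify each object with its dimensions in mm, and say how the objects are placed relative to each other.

A is a table: top 701 mm (x) × 917 mm (y), 37 mm thick, upper face at z = 721 mm, on four 48×48 mm square legs, each inset 24 mm from the nearest pair of top edges, running from z = 0 to the bottom of the top. Four apron rails, 48 mm thick and 62 mm tall, run between adjacent legs with their top edges flush with the underside of the top and their outer faces flush with the legs' outer faces.

B is a four-legged stool. The seat is a 355×319×34 mm slab whose top surface is at z = 384 mm; four square legs, each 26×26 mm in cross-section, run from the floor (z = 0) to the underside of the seat, each flush with a corner of the seat.

C is a straight ladder. Two 50×56 mm vertical rails, 2382 mm tall, stand 506 mm apart (outside-to-outside) with their front faces coplanar on the −y side. 7 rungs, each 56 mm deep and 22 mm tall, span between the inner faces of the rails, front faces flush with the rails. The lowest rung's underside is at z = 314 mm and rungs are spaced 304 mm apart (underside to underside).

Four stools sit around the table at the −y, +y, −x, +x sides. The ladder is on top of the table.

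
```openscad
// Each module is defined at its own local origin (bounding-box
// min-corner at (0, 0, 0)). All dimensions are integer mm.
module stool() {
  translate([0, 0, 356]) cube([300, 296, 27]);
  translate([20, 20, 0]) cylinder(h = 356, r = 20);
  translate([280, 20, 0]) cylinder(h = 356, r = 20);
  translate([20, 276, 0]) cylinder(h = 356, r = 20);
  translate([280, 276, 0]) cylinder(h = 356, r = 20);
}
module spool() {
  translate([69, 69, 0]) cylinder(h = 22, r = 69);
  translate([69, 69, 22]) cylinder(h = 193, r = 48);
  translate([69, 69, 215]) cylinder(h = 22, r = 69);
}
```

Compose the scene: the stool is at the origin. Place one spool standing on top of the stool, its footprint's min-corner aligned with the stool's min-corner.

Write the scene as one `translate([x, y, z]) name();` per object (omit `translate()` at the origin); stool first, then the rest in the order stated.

stool();
translate([0, 0, 383]) spool();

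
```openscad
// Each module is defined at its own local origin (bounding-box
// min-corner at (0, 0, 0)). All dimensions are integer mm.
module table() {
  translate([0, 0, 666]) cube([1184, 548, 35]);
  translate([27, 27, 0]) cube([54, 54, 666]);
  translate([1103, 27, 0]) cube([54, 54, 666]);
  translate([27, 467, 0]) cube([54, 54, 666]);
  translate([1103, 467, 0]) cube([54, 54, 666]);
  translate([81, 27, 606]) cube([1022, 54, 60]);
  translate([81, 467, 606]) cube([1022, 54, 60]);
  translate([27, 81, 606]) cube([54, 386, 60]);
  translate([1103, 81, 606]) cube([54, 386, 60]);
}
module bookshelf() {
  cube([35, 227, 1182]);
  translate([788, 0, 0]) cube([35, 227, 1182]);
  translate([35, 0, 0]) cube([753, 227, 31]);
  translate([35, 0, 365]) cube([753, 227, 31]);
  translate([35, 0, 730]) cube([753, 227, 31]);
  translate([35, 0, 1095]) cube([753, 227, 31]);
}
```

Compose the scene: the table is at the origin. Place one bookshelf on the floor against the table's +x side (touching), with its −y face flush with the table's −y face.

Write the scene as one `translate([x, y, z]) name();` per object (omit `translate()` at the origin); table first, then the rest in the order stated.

table();
translate([1184, 0, 0]) bookshelf();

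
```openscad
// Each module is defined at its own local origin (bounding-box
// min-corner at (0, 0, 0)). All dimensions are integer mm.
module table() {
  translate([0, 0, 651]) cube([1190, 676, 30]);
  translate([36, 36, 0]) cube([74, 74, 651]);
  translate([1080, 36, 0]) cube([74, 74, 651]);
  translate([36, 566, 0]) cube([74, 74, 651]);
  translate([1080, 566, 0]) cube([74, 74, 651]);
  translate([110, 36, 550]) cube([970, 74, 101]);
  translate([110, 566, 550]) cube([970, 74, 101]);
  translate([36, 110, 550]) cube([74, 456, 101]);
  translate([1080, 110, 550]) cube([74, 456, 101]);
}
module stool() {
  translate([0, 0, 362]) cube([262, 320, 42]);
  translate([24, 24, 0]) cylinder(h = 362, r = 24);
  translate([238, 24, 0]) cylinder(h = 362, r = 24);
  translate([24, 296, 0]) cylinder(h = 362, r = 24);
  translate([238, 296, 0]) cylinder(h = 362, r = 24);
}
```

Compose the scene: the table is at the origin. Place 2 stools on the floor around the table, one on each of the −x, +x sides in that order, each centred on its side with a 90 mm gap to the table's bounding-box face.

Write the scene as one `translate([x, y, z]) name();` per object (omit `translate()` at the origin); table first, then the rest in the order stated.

table();
translate([-352, 178, 0]) stool();
translate([1280, 178, 0]) stool();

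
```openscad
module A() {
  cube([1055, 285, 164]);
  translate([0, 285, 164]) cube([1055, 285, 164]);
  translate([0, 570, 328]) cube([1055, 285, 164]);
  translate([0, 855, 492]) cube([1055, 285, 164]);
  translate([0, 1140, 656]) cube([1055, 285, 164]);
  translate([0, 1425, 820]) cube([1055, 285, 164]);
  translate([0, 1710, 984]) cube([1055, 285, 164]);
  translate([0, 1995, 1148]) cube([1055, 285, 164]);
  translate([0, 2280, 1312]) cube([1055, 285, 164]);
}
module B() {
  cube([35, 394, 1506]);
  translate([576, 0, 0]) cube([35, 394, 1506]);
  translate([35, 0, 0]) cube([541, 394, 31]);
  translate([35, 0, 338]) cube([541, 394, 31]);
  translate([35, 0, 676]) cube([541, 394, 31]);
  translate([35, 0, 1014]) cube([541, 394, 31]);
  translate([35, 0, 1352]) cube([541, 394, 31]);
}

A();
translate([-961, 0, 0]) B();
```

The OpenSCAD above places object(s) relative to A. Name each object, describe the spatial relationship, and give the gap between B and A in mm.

The bookshelf's nearest face is 350 mm from the staircase's −x face.

A is a staircase. B is a bookshelf. The bookshelf is on the floor beside the staircase on its −x side. The gap between the bookshelf and the staircase is 350 mm.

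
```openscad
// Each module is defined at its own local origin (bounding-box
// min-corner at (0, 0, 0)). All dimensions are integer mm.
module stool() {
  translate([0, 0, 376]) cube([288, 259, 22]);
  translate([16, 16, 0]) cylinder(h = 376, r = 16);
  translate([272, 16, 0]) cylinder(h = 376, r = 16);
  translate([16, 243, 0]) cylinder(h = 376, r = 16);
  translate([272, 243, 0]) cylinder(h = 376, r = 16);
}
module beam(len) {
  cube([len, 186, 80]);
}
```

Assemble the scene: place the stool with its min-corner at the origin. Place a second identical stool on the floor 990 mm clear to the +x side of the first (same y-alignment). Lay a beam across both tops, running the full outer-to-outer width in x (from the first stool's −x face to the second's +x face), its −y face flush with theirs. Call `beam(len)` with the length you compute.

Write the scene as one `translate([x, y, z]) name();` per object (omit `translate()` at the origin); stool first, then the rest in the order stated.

stool();
translate([1278, 0, 0]) stool();
translate([0, 0, 398]) beam(1566);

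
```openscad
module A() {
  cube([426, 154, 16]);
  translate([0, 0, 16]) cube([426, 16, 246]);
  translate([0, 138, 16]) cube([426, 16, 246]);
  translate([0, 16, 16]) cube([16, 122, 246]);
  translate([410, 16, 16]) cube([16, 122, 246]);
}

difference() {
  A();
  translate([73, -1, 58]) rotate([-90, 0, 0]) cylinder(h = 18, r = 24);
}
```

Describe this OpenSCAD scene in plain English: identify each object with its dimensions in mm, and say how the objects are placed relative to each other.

A is an open storage box with external size 426×154×262 mm and wall thickness 16 mm (the base is also 16 mm thick). The base covers the whole footprint; the four walls stand on the base, with the y-facing walls full-width and the x-facing walls fitting between their inner faces.

The open box has a circular hole of radius 24 mm through its front wall, centred at (x = 73, z = 58).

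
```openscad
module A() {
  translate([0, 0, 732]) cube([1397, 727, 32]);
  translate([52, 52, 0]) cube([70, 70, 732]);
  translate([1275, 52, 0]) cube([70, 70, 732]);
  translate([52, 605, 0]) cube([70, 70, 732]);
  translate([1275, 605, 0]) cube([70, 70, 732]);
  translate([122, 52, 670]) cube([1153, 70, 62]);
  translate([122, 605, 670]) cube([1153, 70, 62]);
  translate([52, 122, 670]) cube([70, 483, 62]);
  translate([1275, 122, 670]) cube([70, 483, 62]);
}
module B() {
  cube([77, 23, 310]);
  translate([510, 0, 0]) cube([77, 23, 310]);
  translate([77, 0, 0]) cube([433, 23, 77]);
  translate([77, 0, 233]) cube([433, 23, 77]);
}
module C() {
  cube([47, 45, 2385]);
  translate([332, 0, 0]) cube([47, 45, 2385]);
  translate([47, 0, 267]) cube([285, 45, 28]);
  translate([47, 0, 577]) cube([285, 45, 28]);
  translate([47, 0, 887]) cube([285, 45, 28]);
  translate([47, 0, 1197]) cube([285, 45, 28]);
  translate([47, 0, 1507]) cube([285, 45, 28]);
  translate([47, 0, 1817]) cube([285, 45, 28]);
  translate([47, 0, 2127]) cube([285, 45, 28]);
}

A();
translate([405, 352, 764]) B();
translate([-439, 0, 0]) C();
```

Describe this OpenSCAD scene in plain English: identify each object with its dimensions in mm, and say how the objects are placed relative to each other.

A is a table with a 1397×727 mm rectangular top, 32 mm thick, top surface at z = 764 mm, supported by four 70×70 mm square legs, each inset 52 mm from the nearest pair of top edges, running from the floor. Four apron rails, 70 mm thick and 62 mm tall, run between adjacent legs with their top edges flush with the underside of the top and their outer faces flush with the legs' outer faces.

B is a rectangular picture frame lying in the x–z plane (depth along y). The opening is 433 mm wide (x) by 156 mm tall (z), surrounded by a border 77 mm wide on all four sides. The frame is 23 mm deep and is made of two full-height vertical stiles with two horizontal rails fitted between them.

C is a wooden ladder with two side rails of 47×45 mm section and 2385 mm height, set 379 mm apart overall. Between them run 7 rectangular rungs (45 mm deep, 28 mm thick), front faces flush with the rails' −y face. The bottom of the first rung is 267 mm above the floor and each subsequent rung is 310 mm higher than the one below.

The picture frame is on top of the table, centred. The ladder is on the floor beside the table on its −x side.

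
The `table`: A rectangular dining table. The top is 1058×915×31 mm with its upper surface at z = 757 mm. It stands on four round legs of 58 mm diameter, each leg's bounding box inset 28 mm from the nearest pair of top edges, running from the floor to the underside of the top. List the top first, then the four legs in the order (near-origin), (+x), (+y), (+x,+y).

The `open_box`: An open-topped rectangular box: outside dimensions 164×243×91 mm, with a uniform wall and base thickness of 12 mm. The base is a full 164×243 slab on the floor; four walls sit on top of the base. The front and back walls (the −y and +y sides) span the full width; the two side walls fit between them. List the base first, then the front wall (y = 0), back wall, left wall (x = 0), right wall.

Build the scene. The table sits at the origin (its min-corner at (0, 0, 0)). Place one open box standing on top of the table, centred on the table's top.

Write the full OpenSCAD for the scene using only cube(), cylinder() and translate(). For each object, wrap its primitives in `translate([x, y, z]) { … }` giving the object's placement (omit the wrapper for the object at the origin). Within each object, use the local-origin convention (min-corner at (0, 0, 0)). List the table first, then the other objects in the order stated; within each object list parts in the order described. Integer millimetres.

translate([0, 0, 726]) cube([1058, 915, 31]);
translate([57, 57, 0]) cylinder(h = 726, r = 29);
translate([1001, 57, 0]) cylinder(h = 726, r = 29);
translate([57, 858, 0]) cylinder(h = 726, r = 29);
translate([1001, 858, 0]) cylinder(h = 726, r = 29);
translate([447, 336, 757]) {
  cube([164, 243, 12]);
  translate([0, 0, 12]) cube([164, 12, 79]);
  translate([0, 231, 12]) cube([164, 12, 79]);
  translate([0, 12, 12]) cube([12, 219, 79]);
  translate([152, 12, 12]) cube([12, 219, 79]);
}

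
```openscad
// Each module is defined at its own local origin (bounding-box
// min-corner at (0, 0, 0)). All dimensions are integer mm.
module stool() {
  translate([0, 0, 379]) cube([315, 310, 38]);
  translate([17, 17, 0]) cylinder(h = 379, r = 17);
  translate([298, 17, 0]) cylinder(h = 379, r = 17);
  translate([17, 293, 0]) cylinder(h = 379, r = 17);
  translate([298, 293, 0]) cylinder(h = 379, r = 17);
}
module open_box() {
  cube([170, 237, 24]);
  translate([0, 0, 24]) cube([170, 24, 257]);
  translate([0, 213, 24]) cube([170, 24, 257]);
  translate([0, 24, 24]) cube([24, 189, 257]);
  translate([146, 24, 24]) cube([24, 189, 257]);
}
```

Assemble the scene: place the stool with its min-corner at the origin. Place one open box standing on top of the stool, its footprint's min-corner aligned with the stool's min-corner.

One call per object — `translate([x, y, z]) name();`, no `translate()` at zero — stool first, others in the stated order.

stool();
translate([0, 0, 417]) open_box();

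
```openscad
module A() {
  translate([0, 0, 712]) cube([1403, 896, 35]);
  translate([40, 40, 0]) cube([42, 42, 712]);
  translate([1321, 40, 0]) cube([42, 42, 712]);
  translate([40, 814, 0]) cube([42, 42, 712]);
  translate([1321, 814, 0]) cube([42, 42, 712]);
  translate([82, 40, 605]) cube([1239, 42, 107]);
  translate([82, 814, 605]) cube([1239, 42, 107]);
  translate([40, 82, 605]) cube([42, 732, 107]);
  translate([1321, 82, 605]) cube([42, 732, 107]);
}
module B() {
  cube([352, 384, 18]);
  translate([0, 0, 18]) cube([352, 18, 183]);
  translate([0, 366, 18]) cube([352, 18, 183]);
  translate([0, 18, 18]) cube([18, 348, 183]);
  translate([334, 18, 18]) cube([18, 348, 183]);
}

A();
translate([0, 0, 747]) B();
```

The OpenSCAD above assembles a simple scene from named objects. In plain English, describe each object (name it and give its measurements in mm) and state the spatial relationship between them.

A is a rectangular dining table. The top is 1403×896×35 mm with its upper surface at z = 747 mm. It stands on four 42×42 mm square legs, each inset 40 mm from the nearest pair of top edges, running from the floor to the underside of the top. Four apron rails, 42 mm thick and 107 mm tall, run between adjacent legs with their top edges flush with the underside of the top and their outer faces flush with the legs' outer faces.

B is an open-topped rectangular box: outside dimensions 352×384×201 mm, with a uniform wall and base thickness of 18 mm. The base is a full 352×384 slab on the floor; four walls sit on top of the base. The front and back walls (the −y and +y sides) span the full width; the two side walls fit between them.

The open box is on top of the table.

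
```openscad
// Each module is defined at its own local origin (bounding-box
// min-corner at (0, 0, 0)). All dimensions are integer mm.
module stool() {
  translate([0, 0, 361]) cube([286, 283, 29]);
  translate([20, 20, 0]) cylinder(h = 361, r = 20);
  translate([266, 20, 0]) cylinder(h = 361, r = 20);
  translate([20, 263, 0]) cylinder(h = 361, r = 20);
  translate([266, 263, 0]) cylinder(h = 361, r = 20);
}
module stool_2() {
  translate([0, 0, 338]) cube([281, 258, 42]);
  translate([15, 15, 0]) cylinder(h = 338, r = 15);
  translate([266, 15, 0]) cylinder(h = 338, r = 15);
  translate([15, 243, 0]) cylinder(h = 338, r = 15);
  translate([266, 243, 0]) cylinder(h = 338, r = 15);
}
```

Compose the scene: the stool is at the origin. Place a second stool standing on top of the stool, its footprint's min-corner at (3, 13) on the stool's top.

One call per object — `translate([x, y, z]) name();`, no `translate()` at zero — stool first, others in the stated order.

stool();
translate([3, 13, 390]) stool_2();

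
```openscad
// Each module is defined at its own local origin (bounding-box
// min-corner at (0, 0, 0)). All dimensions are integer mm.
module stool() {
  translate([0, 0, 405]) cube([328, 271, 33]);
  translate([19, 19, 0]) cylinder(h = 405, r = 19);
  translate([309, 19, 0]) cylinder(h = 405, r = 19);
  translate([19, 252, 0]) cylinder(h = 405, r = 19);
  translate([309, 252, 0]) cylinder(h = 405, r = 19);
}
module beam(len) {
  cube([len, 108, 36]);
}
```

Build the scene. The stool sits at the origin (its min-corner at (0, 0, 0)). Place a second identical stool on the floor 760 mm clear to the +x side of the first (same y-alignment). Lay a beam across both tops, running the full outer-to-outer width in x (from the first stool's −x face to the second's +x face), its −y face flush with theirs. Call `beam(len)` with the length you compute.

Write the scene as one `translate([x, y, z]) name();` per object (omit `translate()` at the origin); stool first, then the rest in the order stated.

stool();
translate([1088, 0, 0]) stool();
translate([0, 0, 438]) beam(1416);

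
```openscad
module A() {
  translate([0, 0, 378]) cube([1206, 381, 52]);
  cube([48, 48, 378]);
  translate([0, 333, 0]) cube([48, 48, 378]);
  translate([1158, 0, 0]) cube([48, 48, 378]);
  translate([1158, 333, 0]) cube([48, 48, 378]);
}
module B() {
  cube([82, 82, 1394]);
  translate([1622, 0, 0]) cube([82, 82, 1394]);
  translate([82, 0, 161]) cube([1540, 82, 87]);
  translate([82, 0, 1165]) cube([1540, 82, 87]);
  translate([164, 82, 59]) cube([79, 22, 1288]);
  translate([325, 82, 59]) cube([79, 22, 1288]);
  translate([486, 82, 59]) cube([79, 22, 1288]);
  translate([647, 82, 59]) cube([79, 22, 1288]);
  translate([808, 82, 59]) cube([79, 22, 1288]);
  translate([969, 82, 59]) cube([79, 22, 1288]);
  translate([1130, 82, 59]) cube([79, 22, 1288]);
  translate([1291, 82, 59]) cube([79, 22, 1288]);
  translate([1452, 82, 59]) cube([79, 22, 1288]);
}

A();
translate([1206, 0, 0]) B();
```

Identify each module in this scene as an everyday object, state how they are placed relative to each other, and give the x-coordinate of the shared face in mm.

The bench's +x face and the fence section's −x face are both at x = 1206 mm.

A is a bench. B is a fence section. The fence section is against the bench's +x side, with their −y faces flush. The x-coordinate of the shared face is 1206 mm.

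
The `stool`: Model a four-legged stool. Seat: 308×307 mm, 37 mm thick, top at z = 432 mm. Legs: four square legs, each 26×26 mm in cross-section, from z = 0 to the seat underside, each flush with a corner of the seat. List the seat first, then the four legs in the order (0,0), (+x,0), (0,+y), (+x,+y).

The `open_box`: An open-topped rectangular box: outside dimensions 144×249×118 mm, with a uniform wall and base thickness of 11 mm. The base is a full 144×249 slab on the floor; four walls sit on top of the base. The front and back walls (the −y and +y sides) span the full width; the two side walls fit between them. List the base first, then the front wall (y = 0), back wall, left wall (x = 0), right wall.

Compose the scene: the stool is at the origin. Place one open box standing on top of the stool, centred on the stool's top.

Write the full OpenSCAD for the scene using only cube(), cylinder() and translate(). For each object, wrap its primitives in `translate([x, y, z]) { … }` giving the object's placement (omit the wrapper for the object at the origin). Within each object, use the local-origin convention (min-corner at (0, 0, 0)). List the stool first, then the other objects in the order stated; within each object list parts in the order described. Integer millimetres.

translate([0, 0, 395]) cube([308, 307, 37]);
cube([26, 26, 395]);
translate([282, 0, 0]) cube([26, 26, 395]);
translate([0, 281, 0]) cube([26, 26, 395]);
translate([282, 281, 0]) cube([26, 26, 395]);
translate([82, 29, 432]) {
  cube([144, 249, 11]);
  translate([0, 0, 11]) cube([144, 11, 107]);
  translate([0, 238, 11]) cube([144, 11, 107]);
  translate([0, 11, 11]) cube([11, 227, 107]);
  translate([133, 11, 11]) cube([11, 227, 107]);
}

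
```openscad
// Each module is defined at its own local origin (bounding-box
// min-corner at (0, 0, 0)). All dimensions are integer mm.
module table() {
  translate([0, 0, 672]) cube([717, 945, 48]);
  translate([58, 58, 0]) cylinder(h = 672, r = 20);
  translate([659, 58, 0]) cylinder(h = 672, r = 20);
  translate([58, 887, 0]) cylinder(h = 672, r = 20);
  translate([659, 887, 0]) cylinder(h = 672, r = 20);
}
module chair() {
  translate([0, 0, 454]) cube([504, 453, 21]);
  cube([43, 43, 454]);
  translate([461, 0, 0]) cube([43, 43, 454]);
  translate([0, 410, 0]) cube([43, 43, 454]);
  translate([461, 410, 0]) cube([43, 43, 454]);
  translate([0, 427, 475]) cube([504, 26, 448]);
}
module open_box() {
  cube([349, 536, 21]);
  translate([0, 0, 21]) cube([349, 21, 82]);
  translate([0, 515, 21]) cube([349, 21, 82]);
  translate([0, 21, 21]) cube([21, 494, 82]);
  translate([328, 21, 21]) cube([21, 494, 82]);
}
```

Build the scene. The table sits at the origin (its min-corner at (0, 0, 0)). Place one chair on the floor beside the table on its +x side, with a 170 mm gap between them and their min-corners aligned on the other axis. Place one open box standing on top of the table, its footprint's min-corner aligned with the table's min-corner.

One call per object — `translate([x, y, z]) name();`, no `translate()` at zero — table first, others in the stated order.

table();
translate([887, 0, 0]) chair();
translate([0, 0, 720]) open_box();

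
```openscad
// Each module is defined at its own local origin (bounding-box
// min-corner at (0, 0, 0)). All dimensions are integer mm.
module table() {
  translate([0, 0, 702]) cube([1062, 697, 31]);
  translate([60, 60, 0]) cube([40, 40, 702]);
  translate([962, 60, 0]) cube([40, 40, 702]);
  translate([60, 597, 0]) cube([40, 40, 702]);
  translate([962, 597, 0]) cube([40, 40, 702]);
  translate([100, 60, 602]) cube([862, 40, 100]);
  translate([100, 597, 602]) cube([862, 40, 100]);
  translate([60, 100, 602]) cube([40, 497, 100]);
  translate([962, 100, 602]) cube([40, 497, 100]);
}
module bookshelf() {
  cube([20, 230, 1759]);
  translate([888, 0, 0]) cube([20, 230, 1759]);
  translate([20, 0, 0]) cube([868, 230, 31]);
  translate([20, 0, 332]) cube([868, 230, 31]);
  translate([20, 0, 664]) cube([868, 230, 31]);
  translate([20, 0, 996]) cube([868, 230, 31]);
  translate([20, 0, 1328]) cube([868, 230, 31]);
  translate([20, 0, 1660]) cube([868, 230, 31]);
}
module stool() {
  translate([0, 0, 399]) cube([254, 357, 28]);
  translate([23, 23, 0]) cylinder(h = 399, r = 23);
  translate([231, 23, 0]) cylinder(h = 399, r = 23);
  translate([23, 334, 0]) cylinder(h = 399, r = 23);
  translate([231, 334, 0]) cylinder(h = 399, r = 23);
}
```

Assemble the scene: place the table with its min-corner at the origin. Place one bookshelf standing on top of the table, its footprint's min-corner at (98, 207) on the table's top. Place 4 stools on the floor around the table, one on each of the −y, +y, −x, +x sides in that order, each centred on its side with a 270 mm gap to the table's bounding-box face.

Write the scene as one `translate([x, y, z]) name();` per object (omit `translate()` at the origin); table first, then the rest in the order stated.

table();
translate([98, 207, 733]) bookshelf();
translate([404, -627, 0]) stool();
translate([404, 967, 0]) stool();
translate([-524, 170, 0]) stool();
translate([1332, 170, 0]) stool();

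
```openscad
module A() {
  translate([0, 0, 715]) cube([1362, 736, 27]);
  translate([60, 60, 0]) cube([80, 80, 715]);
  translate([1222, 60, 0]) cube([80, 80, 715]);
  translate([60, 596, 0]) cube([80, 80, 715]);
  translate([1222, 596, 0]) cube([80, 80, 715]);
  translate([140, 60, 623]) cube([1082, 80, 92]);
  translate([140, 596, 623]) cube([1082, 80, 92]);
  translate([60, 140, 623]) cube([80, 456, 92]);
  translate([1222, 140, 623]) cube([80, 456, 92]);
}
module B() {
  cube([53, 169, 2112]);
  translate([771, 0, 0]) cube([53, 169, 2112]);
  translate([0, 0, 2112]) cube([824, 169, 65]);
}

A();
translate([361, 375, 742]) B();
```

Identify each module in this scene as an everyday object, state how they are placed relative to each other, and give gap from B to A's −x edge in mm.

A is a table. B is a door frame. The door frame is on top of the table. The gap from the door frame to the table's −x edge is 361 mm.

The door frame's min-x is at 361; the table's min-x is 0; gap = 361 mm.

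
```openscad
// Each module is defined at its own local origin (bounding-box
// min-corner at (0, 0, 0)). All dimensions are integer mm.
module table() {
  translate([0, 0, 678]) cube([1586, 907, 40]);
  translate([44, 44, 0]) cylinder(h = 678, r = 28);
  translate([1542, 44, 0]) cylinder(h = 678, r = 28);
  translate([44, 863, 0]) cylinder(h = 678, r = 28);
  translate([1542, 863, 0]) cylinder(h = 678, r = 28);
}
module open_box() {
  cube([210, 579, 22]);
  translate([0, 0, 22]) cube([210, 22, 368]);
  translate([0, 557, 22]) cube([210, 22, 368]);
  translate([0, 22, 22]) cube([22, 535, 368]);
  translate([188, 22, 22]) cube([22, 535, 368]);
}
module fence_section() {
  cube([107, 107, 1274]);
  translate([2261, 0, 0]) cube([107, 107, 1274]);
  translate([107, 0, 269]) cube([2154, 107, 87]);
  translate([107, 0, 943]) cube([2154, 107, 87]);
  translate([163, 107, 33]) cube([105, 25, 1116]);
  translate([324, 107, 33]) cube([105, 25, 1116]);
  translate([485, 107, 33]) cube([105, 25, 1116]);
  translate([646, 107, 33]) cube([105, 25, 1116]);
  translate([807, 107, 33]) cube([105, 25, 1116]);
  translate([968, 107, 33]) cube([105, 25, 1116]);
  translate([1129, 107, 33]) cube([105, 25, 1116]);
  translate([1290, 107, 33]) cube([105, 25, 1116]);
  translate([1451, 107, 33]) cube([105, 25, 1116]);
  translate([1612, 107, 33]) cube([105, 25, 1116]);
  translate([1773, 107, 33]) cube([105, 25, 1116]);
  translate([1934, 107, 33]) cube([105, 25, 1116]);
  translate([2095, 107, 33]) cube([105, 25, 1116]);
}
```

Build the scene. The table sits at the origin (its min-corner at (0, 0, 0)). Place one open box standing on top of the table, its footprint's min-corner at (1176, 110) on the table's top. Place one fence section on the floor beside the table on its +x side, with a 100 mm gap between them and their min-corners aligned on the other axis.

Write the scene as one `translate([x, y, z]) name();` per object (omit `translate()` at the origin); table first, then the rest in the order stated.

table();
translate([1176, 110, 718]) open_box();
translate([1686, 0, 0]) fence_section();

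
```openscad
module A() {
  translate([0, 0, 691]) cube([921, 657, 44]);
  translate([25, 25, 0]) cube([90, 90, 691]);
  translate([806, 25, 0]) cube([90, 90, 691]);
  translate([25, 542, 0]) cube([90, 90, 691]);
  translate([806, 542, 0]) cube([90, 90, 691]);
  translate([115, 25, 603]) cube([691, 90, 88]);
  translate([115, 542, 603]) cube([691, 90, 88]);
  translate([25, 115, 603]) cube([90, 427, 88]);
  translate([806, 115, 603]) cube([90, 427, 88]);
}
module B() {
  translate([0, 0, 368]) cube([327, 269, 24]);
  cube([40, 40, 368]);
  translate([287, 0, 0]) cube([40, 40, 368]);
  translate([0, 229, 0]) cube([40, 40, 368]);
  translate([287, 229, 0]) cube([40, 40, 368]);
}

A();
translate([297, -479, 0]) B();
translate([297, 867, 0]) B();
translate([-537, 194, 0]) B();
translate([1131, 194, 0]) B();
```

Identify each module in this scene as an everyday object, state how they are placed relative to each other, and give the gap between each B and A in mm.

Each stool's nearest face is 210 mm from the table's bounding box.

A is a table. B is a stool. Four stools sit around the table at the −y, +y, −x, +x sides. The gap between each stool and the table is 210 mm.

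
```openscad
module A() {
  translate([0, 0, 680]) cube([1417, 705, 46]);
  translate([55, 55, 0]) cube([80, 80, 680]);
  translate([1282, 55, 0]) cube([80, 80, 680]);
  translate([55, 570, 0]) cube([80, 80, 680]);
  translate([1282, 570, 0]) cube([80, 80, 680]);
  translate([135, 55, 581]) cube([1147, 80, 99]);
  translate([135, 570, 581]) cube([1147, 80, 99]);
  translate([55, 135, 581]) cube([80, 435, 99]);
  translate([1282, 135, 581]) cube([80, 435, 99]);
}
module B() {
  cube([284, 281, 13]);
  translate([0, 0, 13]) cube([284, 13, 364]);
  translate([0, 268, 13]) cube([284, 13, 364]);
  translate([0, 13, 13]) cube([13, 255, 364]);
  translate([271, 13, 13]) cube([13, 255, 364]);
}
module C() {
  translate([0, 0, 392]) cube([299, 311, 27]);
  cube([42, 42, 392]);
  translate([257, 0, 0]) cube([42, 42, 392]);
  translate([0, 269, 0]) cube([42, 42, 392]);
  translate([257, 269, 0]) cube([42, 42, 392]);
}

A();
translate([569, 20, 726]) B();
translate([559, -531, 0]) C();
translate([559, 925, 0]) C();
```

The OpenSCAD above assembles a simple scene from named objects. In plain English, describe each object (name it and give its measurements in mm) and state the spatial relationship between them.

A is a rectangular dining table. The top is 1417×705×46 mm with its upper surface at z = 726 mm. It stands on four 80×80 mm square legs, each inset 55 mm from the nearest pair of top edges, running from the floor to the underside of the top. Four apron rails, 80 mm thick and 99 mm tall, run between adjacent legs with their top edges flush with the underside of the top and their outer faces flush with the legs' outer faces.

B is an open storage box with external size 284×281×377 mm and wall thickness 13 mm (the base is also 13 mm thick). The base covers the whole footprint; the four walls stand on the base, with the y-facing walls full-width and the x-facing walls fitting between their inner faces.

C is a simple wooden stool: a rectangular seat 299 mm (x) by 311 mm (y), 27 mm thick, top face at z = 419 mm, on four square legs, each 42×42 mm in cross-section. The legs rest on z = 0, each flush with a corner of the seat.

The open box is on top of the table. Two stools sit around the table at the −y, +y sides.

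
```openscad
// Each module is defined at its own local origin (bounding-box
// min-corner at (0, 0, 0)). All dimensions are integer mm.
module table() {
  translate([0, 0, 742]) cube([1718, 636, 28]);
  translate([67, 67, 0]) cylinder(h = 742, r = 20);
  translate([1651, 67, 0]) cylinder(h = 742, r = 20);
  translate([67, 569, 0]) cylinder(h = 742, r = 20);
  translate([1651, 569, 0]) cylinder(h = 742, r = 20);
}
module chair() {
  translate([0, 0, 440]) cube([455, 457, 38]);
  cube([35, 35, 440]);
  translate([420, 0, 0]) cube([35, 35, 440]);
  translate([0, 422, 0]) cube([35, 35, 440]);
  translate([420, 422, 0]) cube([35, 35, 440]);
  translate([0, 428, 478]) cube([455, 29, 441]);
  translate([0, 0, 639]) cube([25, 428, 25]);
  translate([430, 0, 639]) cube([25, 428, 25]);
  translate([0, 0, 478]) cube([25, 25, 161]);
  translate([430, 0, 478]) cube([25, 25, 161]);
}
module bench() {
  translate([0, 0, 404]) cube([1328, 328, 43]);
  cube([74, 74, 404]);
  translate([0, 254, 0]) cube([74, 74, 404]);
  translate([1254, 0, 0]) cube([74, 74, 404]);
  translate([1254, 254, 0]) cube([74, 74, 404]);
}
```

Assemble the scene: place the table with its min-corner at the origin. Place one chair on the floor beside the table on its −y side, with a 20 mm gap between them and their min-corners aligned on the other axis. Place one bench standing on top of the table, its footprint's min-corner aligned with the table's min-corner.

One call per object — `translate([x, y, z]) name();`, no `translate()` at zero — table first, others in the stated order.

table();
translate([0, -477, 0]) chair();
translate([0, 0, 770]) bench();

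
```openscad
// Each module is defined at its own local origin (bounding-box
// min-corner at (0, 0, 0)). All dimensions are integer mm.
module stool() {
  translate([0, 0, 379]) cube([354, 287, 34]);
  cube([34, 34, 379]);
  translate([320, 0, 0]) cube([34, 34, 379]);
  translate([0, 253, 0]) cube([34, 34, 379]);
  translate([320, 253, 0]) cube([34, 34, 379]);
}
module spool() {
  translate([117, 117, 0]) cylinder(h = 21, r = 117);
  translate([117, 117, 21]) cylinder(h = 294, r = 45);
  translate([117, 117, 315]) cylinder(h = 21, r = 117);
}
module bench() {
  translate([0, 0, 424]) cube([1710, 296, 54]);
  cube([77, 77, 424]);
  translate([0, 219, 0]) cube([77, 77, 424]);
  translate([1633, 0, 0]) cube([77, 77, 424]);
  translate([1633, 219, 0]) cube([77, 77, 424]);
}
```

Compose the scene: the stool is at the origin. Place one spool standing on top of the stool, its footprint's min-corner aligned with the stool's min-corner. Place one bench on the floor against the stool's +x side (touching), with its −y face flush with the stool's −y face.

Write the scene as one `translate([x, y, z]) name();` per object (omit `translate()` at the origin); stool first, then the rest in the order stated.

stool();
translate([0, 0, 413]) spool();
translate([354, 0, 0]) bench();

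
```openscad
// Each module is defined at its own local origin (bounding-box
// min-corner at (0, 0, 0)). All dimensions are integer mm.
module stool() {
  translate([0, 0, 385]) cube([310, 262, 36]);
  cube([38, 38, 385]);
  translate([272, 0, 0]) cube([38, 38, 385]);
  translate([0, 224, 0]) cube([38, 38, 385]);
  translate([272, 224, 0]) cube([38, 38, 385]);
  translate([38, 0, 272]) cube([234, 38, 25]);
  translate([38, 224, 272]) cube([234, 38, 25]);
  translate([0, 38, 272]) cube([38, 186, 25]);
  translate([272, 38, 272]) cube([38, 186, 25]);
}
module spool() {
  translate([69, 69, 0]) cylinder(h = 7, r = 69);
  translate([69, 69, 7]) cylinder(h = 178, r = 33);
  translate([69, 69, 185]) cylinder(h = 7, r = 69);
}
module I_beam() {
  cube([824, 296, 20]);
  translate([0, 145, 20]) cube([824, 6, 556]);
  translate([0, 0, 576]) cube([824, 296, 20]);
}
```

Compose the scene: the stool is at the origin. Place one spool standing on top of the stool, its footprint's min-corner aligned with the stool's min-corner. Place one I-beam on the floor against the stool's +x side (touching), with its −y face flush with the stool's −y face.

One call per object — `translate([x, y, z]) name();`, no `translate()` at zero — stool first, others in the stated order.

stool();
translate([0, 0, 421]) spool();
translate([310, 0, 0]) I_beam();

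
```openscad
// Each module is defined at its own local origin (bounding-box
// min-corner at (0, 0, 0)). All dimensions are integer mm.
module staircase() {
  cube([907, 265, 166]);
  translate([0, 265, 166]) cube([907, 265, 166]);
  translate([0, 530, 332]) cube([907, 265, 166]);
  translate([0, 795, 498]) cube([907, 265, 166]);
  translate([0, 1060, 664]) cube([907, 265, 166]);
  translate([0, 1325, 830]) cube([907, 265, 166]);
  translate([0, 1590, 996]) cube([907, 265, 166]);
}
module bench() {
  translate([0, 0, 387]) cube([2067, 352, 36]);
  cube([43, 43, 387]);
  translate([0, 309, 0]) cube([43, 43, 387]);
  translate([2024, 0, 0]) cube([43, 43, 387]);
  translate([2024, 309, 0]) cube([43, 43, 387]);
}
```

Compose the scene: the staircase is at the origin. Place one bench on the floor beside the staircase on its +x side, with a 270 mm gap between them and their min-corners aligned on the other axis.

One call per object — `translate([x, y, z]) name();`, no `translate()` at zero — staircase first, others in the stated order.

staircase();
translate([1177, 0, 0]) bench();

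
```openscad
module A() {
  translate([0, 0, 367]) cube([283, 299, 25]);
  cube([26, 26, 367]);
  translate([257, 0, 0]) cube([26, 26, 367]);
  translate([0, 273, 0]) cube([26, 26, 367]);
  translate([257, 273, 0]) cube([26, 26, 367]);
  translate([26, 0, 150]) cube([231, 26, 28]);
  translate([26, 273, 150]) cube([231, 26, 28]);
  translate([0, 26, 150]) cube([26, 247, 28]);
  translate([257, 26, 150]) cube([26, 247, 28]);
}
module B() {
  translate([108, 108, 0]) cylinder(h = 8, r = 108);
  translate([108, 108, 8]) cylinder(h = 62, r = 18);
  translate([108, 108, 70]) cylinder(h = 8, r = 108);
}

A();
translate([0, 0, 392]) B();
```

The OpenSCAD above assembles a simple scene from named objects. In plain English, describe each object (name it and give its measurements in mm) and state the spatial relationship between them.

A is a simple wooden stool: a rectangular seat 283 mm (x) by 299 mm (y), 25 mm thick, top face at z = 392 mm, on four square legs, each 26×26 mm in cross-section. The legs rest on z = 0, each flush with a corner of the seat. Four stretchers, 26 mm wide and 28 mm tall, connect adjacent legs with their undersides at z = 150 mm, each running between the inner faces of the legs it joins and aligned with the legs' outer faces on the other axis.

B is a spool: two coaxial disc flanges of radius 108 mm and thickness 8 mm, joined by a core cylinder of radius 18 mm and height 62 mm. The lower flange rests on z = 0 and the three cylinders share a vertical axis.

The spool is on top of the stool.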